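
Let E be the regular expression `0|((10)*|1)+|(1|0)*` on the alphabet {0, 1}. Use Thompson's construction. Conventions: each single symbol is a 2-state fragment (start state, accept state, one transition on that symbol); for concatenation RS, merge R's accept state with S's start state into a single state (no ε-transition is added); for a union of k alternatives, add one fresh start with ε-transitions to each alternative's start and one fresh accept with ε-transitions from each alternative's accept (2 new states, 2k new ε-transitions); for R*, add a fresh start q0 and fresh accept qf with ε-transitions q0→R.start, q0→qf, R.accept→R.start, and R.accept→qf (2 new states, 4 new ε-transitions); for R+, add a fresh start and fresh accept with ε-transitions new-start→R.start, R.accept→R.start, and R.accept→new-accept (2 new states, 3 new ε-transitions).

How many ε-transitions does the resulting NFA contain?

25

Bottom-up over the parse tree:
Each of the 6 symbol leaves contributes 0 ε-transitions.
  10 → 0 ε-transitions
  (10)* → 4 ε-transitions
  (10)*|1 → 8 ε-transitions
  ((10)*|1)+ → 11 ε-transitions
  1|0 → 4 ε-transitions
  (1|0)* → 8 ε-transitions
  0|((10)*|1)+|(1|0)* → 25 ε-transitions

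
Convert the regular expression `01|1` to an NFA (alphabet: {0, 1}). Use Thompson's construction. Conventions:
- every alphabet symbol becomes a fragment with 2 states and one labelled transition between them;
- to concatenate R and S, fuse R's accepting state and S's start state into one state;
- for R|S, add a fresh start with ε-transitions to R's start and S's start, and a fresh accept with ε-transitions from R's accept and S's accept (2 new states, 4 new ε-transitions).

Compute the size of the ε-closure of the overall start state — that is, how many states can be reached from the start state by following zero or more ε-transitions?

3

Work bottom-up. For each fragment F, track |ε-closure(F.start)| and whether F's accept lies in that closure (i.e. whether F accepts ε). A single-symbol fragment has closure size 1 and does not accept ε.
  01 : |ε-closure| equals the left operand's closure size = 1 (its accept is not ε-reachable, so the closure stops there)
  01|1 : |ε-closure| = 1 + 1 + 1 = 3 (the new accept is not ε-reachable since no branch accepts ε)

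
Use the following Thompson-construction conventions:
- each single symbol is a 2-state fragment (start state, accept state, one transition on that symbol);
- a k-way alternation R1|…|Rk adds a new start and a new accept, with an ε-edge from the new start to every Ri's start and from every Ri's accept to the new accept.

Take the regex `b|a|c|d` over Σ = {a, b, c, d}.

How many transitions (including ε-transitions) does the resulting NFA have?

Building bottom-up:
Each of the 4 symbol leaves contributes 1 transition (1 symbol, 0 ε).
  b|a|c|d = 12 transitions (4 symbol, 8 ε)

12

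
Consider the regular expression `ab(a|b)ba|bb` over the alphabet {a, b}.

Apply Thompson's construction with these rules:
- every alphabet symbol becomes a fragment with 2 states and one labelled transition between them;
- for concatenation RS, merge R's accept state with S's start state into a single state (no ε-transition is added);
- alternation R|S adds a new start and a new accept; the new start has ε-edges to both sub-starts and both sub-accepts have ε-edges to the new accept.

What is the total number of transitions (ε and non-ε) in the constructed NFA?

Building bottom-up:
Each of the 8 symbol leaves contributes 1 transition (1 symbol, 0 ε).
  a|b → 6 transitions (2 symbol, 4 ε)
  ab(a|b)ba → 10 transitions (6 symbol, 4 ε)
  bb → 2 transitions (2 symbol, 0 ε)
  ab(a|b)ba|bb → 16 transitions (8 symbol, 8 ε)

16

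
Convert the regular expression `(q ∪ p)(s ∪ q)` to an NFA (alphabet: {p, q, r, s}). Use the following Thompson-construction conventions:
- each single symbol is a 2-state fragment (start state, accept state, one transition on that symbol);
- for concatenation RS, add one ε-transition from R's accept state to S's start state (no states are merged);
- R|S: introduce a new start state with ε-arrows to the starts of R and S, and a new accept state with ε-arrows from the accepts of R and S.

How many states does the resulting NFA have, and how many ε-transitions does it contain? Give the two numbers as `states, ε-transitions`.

By structural recursion:
Each of the 4 symbol leaves contributes 2 states and 0 ε-transitions.
  q ∪ p → 6 states, 4 ε-transitions
  s ∪ q → 6 states, 4 ε-transitions
  (q ∪ p)(s ∪ q) → 12 states, 9 ε-transitions

12, 9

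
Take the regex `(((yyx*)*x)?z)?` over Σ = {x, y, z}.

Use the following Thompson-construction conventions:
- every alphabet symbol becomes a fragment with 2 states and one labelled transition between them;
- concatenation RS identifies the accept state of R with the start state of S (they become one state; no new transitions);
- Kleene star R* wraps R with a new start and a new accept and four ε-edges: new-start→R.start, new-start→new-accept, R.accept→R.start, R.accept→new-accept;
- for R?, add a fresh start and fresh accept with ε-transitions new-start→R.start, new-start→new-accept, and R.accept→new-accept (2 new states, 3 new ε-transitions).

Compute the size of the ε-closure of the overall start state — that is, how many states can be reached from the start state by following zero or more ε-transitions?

Compute the ε-closure size of each fragment's start state recursively; a symbol fragment's start has no outgoing ε-edge, so its closure is just itself (size 1).
  x* → new start has ε-edges to the inner start and to the new accept, so |ε-closure| = 2 + 1 = 3
  yyx* → |ε-closure| equals the left operand's closure size = 1 (its accept is not ε-reachable, so the closure stops there)
  (yyx*)* → |ε-closure| = 1 (new start) + 1 (body) + 1 (new accept) = 3
  (yyx*)*x → the left operand accepts ε, so the closure extends into the next operand (the shared merged state is already counted); |ε-closure| = 3 + (1−1) = 3
  ((yyx*)*x)? → new start has ε-edges to the inner start and to the new accept, so |ε-closure| = 2 + 3 = 5
  ((yyx*)*x)?z → |ε-closure| = 5 + (1−1) = 5 (closure spills across the concat boundary because the left factor accepts ε)
  (((yyx*)*x)?z)? → new start has ε-edges to the inner start and to the new accept, so |ε-closure| = 2 + 5 = 7

7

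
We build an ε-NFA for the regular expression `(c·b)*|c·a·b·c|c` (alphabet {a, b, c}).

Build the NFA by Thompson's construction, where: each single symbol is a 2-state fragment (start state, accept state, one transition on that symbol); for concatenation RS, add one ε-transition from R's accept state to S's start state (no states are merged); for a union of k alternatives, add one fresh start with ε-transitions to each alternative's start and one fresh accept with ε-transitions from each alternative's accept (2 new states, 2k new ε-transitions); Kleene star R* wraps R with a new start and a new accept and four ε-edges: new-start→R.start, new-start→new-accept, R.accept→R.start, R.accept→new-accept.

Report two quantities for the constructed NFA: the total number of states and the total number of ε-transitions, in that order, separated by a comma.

18, 14

By structural recursion:
Each of the 7 symbol leaves contributes 2 states and 0 ε-transitions.
  c·b → 4 states, 1 ε-transition
  (c·b)* → 6 states, 5 ε-transitions
  c·a·b·c → 8 states, 3 ε-transitions
  (c·b)*|c·a·b·c|c → 18 states, 14 ε-transitions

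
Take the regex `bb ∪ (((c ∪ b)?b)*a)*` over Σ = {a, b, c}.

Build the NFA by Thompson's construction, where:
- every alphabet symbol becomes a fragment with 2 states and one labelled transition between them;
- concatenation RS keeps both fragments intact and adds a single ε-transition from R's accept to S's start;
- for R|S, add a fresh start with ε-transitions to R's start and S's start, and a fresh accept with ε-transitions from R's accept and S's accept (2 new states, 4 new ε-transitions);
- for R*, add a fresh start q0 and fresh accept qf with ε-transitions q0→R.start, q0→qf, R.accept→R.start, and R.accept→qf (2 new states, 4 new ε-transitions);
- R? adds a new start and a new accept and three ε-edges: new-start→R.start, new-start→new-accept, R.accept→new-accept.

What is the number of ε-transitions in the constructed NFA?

Building bottom-up:
Each of the 6 symbol leaves contributes 0 ε-transitions.
  bb → 1 ε-transition
  c ∪ b → 4 ε-transitions
  (c ∪ b)? → 7 ε-transitions
  (c ∪ b)?b → 8 ε-transitions
  ((c ∪ b)?b)* → 12 ε-transitions
  ((c ∪ b)?b)*a → 13 ε-transitions
  (((c ∪ b)?b)*a)* → 17 ε-transitions
  bb ∪ (((c ∪ b)?b)*a)* → 22 ε-transitions

22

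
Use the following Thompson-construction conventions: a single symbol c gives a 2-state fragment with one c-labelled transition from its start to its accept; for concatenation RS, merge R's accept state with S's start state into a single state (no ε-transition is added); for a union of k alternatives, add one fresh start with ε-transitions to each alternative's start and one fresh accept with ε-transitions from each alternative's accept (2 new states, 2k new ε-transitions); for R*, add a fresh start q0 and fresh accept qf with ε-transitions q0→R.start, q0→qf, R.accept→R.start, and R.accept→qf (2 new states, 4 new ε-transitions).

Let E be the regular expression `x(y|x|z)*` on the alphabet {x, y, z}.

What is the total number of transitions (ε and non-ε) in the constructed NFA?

14

Recursing over subexpressions:
Each of the 4 symbol leaves contributes 1 transition (1 symbol, 0 ε).
  y|x|z = 9 transitions (3 symbol, 6 ε)
  (y|x|z)* = 13 transitions (3 symbol, 10 ε)
  x(y|x|z)* = 14 transitions (4 symbol, 10 ε)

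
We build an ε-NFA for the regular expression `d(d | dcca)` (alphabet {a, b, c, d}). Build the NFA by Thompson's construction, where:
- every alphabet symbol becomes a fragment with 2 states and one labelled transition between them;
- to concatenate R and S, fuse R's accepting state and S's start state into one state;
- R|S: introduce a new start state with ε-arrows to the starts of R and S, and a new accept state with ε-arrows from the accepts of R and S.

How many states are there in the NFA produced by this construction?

10

Building bottom-up:
Each of the 6 symbol leaves contributes a 2-state fragment.
  dcca → 5 states
  d | dcca → 9 states
  d(d | dcca) → 10 states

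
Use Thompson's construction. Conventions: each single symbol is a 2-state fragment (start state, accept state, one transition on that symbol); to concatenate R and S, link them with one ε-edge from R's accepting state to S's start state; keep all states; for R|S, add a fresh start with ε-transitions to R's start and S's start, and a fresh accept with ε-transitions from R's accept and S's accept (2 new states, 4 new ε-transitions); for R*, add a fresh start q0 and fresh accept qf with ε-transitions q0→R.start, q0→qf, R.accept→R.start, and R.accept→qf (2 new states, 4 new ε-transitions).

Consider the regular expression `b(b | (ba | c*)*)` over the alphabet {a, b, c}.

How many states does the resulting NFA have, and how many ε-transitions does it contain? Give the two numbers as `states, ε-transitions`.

18, 18

Building bottom-up:
Each of the 5 symbol leaves contributes 2 states and 0 ε-transitions.
  ba = 4 states, 1 ε-transition
  c* = 4 states, 4 ε-transitions
  ba | c* = 10 states, 9 ε-transitions
  (ba | c*)* = 12 states, 13 ε-transitions
  b | (ba | c*)* = 16 states, 17 ε-transitions
  b(b | (ba | c*)*) = 18 states, 18 ε-transitions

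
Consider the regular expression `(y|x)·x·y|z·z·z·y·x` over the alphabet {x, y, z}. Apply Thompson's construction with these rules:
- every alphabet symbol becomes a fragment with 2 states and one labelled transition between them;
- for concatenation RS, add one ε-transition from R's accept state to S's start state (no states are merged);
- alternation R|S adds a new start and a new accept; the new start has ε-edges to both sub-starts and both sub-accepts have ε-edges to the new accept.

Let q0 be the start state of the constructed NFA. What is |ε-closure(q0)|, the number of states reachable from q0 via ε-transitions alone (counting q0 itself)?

5

Let C(F) = |ε-closure(F.start)| within fragment F, and note whether F accepts ε. Symbol fragments have C = 1 and do not accept ε. Then:
  y|x — |closure| = 1 + 1 + 1 = 3 (the new accept is not ε-reachable since no branch accepts ε)
  (y|x)·x·y — |closure| equals the left operand's closure size = 3 (its accept is not ε-reachable, so the closure stops there)
  z·z·z·y·x — |closure| equals the left operand's closure size = 1 (its accept is not ε-reachable, so the closure stops there)
  (y|x)·x·y|z·z·z·y·x — |closure| = 1 + 3 + 1 = 5 (the new accept is not ε-reachable since no branch accepts ε)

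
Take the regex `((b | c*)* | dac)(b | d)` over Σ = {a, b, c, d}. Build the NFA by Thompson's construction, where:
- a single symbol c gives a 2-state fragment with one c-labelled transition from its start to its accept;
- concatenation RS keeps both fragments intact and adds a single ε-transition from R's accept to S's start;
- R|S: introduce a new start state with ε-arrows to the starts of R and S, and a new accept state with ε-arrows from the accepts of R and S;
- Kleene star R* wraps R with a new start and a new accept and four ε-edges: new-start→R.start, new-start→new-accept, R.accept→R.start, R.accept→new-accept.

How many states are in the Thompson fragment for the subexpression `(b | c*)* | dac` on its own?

Fragment for `(b | c*)* | dac`:
Each of the 5 symbol leaves contributes a 2-state fragment.
  c* → 4 states
  b | c* → 8 states
  (b | c*)* → 10 states
  dac → 6 states
  (b | c*)* | dac → 18 states

18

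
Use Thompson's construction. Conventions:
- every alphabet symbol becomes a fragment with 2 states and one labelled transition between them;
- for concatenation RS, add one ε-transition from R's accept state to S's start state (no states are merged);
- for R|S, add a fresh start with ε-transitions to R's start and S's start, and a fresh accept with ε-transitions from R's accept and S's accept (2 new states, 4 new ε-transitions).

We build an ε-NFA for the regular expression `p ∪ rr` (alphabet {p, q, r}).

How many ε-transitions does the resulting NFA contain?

5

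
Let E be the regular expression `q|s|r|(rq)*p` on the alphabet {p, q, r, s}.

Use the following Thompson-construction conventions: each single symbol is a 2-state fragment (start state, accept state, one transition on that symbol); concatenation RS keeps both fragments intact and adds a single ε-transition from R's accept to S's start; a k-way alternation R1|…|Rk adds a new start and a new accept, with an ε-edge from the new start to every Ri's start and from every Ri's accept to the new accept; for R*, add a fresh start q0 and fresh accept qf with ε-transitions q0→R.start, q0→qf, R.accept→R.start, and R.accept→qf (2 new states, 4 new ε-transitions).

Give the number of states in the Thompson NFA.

16

Building bottom-up:
Each of the 6 symbol leaves contributes a 2-state fragment.
  rq — 4 states
  (rq)* — 6 states
  (rq)*p — 8 states
  q|s|r|(rq)*p — 16 states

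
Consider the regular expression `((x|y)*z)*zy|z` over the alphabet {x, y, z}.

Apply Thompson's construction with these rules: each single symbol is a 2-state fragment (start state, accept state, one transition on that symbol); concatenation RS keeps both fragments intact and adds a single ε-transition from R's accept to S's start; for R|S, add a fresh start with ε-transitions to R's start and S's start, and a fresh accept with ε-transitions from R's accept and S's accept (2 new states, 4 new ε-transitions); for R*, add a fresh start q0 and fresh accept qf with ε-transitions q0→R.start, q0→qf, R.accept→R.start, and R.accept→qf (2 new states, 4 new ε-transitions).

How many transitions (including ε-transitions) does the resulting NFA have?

25

Per subexpression:
Each of the 6 symbol leaves contributes 1 transition (1 symbol, 0 ε).
  x|y → 6 transitions (2 symbol, 4 ε)
  (x|y)* → 10 transitions (2 symbol, 8 ε)
  (x|y)*z → 12 transitions (3 symbol, 9 ε)
  ((x|y)*z)* → 16 transitions (3 symbol, 13 ε)
  ((x|y)*z)*zy → 20 transitions (5 symbol, 15 ε)
  ((x|y)*z)*zy|z → 25 transitions (6 symbol, 19 ε)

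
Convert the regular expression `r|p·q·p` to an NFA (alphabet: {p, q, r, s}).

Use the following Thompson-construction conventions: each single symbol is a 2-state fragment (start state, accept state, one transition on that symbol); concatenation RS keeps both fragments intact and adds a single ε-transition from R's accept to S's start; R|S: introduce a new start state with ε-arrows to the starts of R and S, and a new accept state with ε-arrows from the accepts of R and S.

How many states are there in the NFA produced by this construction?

Recursing over subexpressions:
Each of the 4 symbol leaves contributes a 2-state fragment.
  p·q·p : 6 states
  r|p·q·p : 10 states

10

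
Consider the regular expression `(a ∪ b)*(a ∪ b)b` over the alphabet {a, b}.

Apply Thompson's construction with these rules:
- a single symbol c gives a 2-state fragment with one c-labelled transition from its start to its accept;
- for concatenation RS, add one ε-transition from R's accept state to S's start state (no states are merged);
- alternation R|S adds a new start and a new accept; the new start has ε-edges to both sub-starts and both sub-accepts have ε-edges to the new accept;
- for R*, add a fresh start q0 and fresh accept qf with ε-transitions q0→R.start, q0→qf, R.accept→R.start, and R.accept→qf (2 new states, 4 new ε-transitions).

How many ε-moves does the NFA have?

By structural recursion:
Each of the 5 symbol leaves contributes 0 ε-transitions.
  a ∪ b → 4 ε-transitions
  (a ∪ b)* → 8 ε-transitions
  a ∪ b → 4 ε-transitions
  (a ∪ b)*(a ∪ b)b → 14 ε-transitions

14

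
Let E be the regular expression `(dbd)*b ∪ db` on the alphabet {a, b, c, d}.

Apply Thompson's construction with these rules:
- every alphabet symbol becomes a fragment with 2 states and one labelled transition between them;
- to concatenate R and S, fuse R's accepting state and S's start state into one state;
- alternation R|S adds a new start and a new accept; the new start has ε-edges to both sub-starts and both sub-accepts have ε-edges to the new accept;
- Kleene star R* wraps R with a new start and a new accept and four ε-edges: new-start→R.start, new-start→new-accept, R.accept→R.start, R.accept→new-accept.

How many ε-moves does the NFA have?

Recursing over subexpressions:
Each of the 6 symbol leaves contributes 0 ε-transitions.
  dbd → 0 ε-transitions
  (dbd)* → 4 ε-transitions
  (dbd)*b → 4 ε-transitions
  db → 0 ε-transitions
  (dbd)*b ∪ db → 8 ε-transitions

8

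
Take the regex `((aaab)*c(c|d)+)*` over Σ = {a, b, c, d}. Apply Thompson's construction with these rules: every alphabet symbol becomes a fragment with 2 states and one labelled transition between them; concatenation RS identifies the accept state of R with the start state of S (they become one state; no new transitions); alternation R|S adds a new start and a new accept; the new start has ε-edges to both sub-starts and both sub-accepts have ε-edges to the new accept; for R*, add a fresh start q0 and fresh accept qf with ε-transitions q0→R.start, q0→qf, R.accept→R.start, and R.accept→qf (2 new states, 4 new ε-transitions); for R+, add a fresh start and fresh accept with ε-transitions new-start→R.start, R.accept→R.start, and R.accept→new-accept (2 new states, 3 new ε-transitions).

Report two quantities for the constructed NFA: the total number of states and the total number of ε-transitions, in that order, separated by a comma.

17, 15

Bottom-up over the parse tree:
Each of the 7 symbol leaves contributes 2 states and 0 ε-transitions.
  aaab → 5 states, 0 ε-transitions
  (aaab)* → 7 states, 4 ε-transitions
  c|d → 6 states, 4 ε-transitions
  (c|d)+ → 8 states, 7 ε-transitions
  (aaab)*c(c|d)+ → 15 states, 11 ε-transitions
  ((aaab)*c(c|d)+)* → 17 states, 15 ε-transitions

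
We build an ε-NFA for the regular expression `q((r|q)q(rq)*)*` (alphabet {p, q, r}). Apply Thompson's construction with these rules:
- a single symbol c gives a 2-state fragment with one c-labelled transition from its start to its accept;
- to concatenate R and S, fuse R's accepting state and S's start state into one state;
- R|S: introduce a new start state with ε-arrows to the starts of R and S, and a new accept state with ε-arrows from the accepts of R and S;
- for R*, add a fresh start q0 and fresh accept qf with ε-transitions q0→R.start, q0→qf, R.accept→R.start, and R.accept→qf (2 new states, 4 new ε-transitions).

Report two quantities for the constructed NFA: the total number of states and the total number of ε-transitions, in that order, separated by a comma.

14, 12

Building bottom-up:
Each of the 6 symbol leaves contributes 2 states and 0 ε-transitions.
  r|q → 6 states, 4 ε-transitions
  rq → 3 states, 0 ε-transitions
  (rq)* → 5 states, 4 ε-transitions
  (r|q)q(rq)* → 11 states, 8 ε-transitions
  ((r|q)q(rq)*)* → 13 states, 12 ε-transitions
  q((r|q)q(rq)*)* → 14 states, 12 ε-transitions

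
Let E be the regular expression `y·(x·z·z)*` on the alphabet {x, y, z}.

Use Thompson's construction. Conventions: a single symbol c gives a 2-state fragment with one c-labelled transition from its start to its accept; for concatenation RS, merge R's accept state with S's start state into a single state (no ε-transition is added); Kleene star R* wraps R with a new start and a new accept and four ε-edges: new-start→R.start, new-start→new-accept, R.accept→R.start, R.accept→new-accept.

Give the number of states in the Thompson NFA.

Bottom-up over the parse tree:
Each of the 4 symbol leaves contributes a 2-state fragment.
  x·z·z → 4 states
  (x·z·z)* → 6 states
  y·(x·z·z)* → 7 states

7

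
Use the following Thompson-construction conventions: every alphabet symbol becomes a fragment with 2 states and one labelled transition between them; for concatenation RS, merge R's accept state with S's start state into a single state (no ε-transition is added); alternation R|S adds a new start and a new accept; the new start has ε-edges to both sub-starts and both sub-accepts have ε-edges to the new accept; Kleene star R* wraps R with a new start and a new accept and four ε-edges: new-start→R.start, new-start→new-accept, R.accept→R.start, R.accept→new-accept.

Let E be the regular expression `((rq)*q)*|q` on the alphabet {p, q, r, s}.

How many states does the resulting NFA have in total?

12

Per subexpression:
Each of the 4 symbol leaves contributes a 2-state fragment.
  rq : 3 states
  (rq)* : 5 states
  (rq)*q : 6 states
  ((rq)*q)* : 8 states
  ((rq)*q)*|q : 12 states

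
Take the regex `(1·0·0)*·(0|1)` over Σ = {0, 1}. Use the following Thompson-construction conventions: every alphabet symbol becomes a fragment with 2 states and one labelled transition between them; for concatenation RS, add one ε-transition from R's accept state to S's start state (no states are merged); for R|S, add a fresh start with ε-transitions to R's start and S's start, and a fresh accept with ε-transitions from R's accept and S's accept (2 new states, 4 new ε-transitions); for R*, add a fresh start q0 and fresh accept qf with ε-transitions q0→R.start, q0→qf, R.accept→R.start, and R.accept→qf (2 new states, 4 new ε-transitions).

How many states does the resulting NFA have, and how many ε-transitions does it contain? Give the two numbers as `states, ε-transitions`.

14, 11

Building bottom-up:
Each of the 5 symbol leaves contributes 2 states and 0 ε-transitions.
  1·0·0 : 6 states, 2 ε-transitions
  (1·0·0)* : 8 states, 6 ε-transitions
  0|1 : 6 states, 4 ε-transitions
  (1·0·0)*·(0|1) : 14 states, 11 ε-transitions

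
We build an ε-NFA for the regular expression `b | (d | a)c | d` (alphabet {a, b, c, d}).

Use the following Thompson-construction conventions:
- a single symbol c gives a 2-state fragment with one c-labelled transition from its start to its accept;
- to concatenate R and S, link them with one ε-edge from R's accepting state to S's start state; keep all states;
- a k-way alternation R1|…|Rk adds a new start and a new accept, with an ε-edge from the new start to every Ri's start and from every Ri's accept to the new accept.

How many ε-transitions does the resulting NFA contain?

11

By structural recursion:
Each of the 5 symbol leaves contributes 0 ε-transitions.
  d | a = 4 ε-transitions
  (d | a)c = 5 ε-transitions
  b | (d | a)c | d = 11 ε-transitions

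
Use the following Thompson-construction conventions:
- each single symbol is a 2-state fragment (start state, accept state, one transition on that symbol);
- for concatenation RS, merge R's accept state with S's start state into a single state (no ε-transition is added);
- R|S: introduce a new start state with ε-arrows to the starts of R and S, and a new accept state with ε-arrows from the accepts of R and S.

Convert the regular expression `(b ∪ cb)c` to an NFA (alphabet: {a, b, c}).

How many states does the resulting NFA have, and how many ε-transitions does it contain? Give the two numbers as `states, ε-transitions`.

8, 4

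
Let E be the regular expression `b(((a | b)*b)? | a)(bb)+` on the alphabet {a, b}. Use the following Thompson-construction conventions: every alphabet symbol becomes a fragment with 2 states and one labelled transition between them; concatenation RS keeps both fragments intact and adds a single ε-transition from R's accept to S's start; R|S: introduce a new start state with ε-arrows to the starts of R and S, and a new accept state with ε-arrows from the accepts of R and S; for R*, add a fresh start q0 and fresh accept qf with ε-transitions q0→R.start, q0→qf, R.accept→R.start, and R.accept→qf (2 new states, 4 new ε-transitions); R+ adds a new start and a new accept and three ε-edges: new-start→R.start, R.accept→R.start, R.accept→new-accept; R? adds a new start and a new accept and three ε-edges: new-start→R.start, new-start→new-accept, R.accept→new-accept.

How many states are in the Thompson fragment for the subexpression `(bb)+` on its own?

6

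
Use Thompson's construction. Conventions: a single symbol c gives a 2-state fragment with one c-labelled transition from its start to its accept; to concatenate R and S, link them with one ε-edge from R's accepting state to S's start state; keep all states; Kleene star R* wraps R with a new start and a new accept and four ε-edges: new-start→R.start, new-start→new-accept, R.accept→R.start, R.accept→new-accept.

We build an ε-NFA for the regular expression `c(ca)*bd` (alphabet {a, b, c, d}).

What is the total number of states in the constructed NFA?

12

Building bottom-up:
Each of the 5 symbol leaves contributes a 2-state fragment.
  ca = 4 states
  (ca)* = 6 states
  c(ca)*bd = 12 states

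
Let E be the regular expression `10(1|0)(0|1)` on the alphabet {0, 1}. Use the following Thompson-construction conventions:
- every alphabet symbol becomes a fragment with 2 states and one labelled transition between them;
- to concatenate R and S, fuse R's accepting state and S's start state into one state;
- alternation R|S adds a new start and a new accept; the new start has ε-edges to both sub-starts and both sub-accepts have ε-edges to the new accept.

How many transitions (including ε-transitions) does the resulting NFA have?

Per subexpression:
Each of the 6 symbol leaves contributes 1 transition (1 symbol, 0 ε).
  1|0 : 6 transitions (2 symbol, 4 ε)
  0|1 : 6 transitions (2 symbol, 4 ε)
  10(1|0)(0|1) : 14 transitions (6 symbol, 8 ε)

14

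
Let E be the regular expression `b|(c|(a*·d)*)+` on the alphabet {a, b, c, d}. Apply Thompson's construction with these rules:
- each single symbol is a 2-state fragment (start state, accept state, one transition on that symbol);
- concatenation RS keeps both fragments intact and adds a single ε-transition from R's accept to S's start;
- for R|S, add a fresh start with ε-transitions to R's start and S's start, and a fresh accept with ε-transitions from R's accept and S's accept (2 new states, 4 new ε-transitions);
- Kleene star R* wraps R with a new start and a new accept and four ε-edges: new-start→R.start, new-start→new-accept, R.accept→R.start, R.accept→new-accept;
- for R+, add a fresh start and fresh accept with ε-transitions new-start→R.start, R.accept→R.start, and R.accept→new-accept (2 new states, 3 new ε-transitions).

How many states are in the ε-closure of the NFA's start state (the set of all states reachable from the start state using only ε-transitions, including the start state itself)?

Let C(F) = |ε-closure(F.start)| within fragment F, and note whether F accepts ε. Symbol fragments have C = 1 and do not accept ε. Then:
  a* — new start has ε-edges to the inner start and to the new accept, so C = 2 + 1 = 3
  a*·d — C = 3 + 1 = 4 (closure spills across the concat boundary because the left factor accepts ε)
  (a*·d)* — new start has ε-edges to the inner start and to the new accept, so C = 2 + 4 = 6
  c|(a*·d)* — C = 1 (new start) + (1 + 6) + 1 (new accept, since some branch ε-reaches its own accept) = 9
  (c|(a*·d)*)+ — C = 1 + 9 + 1 (new accept, reached because the body accepts ε) = 11
  b|(c|(a*·d)*)+ — C = 1 (new start) + (1 + 11) + 1 (new accept, since some branch ε-reaches its own accept) = 14

14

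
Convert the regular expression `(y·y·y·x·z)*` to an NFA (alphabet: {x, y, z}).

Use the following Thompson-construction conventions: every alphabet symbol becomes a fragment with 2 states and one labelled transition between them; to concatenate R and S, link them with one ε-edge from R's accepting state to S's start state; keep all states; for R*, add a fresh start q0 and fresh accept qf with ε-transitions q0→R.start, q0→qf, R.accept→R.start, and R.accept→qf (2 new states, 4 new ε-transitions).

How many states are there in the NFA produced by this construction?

Building bottom-up:
Each of the 5 symbol leaves contributes a 2-state fragment.
  y·y·y·x·z : 10 states
  (y·y·y·x·z)* : 12 states

12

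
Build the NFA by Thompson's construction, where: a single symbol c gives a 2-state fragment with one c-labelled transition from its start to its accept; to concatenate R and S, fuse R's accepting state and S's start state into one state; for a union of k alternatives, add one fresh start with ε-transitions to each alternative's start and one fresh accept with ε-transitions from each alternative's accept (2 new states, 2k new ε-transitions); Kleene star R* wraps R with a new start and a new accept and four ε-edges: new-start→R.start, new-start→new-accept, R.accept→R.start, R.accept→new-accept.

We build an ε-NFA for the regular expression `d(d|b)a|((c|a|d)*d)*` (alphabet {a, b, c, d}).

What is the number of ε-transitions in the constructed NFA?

22

Bottom-up over the parse tree:
Each of the 8 symbol leaves contributes 0 ε-transitions.
  d|b — 4 ε-transitions
  d(d|b)a — 4 ε-transitions
  c|a|d — 6 ε-transitions
  (c|a|d)* — 10 ε-transitions
  (c|a|d)*d — 10 ε-transitions
  ((c|a|d)*d)* — 14 ε-transitions
  d(d|b)a|((c|a|d)*d)* — 22 ε-transitions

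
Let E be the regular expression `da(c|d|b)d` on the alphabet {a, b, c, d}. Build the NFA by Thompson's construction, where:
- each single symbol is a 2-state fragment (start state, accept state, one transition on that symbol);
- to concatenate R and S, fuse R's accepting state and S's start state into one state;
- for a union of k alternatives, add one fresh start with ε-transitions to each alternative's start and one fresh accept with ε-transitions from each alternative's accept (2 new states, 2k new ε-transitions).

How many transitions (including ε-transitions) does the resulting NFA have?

12

Recursing over subexpressions:
Each of the 6 symbol leaves contributes 1 transition (1 symbol, 0 ε).
  c|d|b — 9 transitions (3 symbol, 6 ε)
  da(c|d|b)d — 12 transitions (6 symbol, 6 ε)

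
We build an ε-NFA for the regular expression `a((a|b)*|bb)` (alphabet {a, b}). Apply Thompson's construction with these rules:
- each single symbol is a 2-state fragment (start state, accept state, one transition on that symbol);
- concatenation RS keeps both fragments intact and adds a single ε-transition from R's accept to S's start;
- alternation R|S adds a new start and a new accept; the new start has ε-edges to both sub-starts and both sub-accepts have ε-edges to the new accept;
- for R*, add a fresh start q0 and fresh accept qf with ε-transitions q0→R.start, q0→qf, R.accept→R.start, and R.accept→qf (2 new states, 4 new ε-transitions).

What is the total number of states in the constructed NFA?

Bottom-up over the parse tree:
Each of the 5 symbol leaves contributes a 2-state fragment.
  a|b → 6 states
  (a|b)* → 8 states
  bb → 4 states
  (a|b)*|bb → 14 states
  a((a|b)*|bb) → 16 states

16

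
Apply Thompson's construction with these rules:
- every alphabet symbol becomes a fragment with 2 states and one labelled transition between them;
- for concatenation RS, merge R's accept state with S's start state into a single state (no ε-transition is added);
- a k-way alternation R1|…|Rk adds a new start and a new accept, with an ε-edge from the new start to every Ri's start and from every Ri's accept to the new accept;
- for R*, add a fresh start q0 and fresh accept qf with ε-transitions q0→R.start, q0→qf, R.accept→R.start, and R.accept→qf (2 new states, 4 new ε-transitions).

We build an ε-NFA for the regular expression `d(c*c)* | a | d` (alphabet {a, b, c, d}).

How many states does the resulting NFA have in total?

14

Building bottom-up:
Each of the 5 symbol leaves contributes a 2-state fragment.
  c* = 4 states
  c*c = 5 states
  (c*c)* = 7 states
  d(c*c)* = 8 states
  d(c*c)* | a | d = 14 states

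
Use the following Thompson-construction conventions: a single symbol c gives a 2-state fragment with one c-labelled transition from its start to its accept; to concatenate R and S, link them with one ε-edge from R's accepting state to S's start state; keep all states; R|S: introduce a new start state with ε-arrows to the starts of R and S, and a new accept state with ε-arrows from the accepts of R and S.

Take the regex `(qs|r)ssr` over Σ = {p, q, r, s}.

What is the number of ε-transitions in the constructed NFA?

8

Bottom-up over the parse tree:
Each of the 6 symbol leaves contributes 0 ε-transitions.
  qs : 1 ε-transition
  qs|r : 5 ε-transitions
  (qs|r)ssr : 8 ε-transitions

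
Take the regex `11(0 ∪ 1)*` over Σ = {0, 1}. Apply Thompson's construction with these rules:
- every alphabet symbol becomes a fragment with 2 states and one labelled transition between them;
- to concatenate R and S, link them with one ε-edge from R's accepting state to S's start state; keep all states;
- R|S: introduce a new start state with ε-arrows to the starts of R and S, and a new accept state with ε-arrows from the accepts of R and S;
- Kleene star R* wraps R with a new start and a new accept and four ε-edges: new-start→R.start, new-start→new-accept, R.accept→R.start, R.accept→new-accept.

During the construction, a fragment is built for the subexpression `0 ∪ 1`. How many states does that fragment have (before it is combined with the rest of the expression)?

6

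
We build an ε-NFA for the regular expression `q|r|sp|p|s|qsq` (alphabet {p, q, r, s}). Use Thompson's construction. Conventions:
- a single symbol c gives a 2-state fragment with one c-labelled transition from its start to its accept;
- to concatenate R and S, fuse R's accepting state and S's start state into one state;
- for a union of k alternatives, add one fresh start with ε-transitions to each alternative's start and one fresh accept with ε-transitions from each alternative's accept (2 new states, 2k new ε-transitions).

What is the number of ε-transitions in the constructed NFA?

12

By structural recursion:
Each of the 9 symbol leaves contributes 0 ε-transitions.
  sp = 0 ε-transitions
  qsq = 0 ε-transitions
  q|r|sp|p|s|qsq = 12 ε-transitions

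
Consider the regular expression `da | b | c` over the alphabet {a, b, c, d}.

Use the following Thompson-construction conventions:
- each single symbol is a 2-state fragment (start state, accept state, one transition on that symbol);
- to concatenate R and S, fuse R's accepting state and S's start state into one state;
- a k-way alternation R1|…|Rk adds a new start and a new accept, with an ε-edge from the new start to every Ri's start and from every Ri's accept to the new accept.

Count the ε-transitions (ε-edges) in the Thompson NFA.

6

By structural recursion:
Each of the 4 symbol leaves contributes 0 ε-transitions.
  da — 0 ε-transitions
  da | b | c — 6 ε-transitions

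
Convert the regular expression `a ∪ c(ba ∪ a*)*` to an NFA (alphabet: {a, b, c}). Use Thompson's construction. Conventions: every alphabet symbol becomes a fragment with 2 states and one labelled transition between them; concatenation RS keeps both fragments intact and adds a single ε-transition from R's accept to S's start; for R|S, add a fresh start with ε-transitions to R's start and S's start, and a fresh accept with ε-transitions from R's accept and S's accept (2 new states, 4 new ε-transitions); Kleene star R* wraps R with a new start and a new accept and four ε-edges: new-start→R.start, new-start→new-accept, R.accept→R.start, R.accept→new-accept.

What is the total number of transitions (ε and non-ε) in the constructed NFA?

23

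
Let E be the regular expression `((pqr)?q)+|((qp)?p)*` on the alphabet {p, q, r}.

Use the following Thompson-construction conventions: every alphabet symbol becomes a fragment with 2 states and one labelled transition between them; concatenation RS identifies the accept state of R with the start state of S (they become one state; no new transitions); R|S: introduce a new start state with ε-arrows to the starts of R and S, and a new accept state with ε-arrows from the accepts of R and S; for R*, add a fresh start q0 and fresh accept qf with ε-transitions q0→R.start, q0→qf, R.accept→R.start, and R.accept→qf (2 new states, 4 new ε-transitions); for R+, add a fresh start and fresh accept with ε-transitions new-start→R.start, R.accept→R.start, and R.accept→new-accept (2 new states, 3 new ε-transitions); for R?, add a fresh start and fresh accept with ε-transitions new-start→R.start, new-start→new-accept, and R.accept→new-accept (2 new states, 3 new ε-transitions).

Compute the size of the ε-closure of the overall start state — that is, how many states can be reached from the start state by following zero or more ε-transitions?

11

Work bottom-up. For each fragment F, track |ε-closure(F.start)| and whether F's accept lies in that closure (i.e. whether F accepts ε). A single-symbol fragment has closure size 1 and does not accept ε.
  pqr → |ε-closure| equals the left operand's closure size = 1 (its accept is not ε-reachable, so the closure stops there)
  (pqr)? → |ε-closure| = 1 (new start) + 1 (body) + 1 (new accept, via ε) = 3
  (pqr)?q → the left operand accepts ε, so the closure extends into the next operand (the shared merged state is already counted); |ε-closure| = 3 + (1−1) = 3
  ((pqr)?q)+ → |ε-closure| = 1 + 3 = 4 (the body doesn't accept ε, so the new accept is not reached)
  qp → same as the first factor's closure: |ε-closure| = 1
  (qp)? → new start has ε-edges to the inner start and to the new accept, so |ε-closure| = 2 + 1 = 3
  (qp)?p → |ε-closure| = 3 + (1−1) = 3 (closure spills across the concat boundary because the left factor accepts ε)
  ((qp)?p)* → the star's fresh start ε-reaches both the body's start and the fresh accept: |ε-closure| = 2 + 3 = 5
  ((pqr)?q)+|((qp)?p)* → new start ε-reaches every alternative's start; at least one alternative accepts ε, so the union's new accept is reached too: |ε-closure| = 1 + 4 + 5 + 1 = 11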